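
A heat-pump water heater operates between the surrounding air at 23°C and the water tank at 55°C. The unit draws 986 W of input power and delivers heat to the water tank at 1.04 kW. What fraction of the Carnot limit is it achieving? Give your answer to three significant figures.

Converting, Q̇_H = 1.040 kW = 1040 W, so COP_actual = Q̇_H/Ẇ = 1040/986.0 = 1.055.
In absolute terms T_C = 296.15 K and T_H = 328.15 K, so ΔT = 32.00 K.
COP_Carnot = T_H/ΔT = 328.15/32.00 = 10.25.
η_II = COP_actual/COP_Carnot = 1.055/10.25 = 0.1029.

0.103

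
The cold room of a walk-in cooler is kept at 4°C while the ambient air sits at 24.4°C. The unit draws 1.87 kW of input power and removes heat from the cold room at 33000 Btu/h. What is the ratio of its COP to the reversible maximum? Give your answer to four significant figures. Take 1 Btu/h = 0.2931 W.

Converting, Q̇_C = 33000 Btu/h = 9.672 kW, so COP_actual = Q̇_C/Ẇ = 9.672/1.870 = 5.172.
In absolute terms T_C = 277.15 K and T_H = 297.55 K, so ΔT = 20.40 K.
COP_Carnot = T_C/ΔT = 277.15/20.40 = 13.59.
η_II = COP_actual/COP_Carnot = 5.172/13.59 = 0.3807.

0.3807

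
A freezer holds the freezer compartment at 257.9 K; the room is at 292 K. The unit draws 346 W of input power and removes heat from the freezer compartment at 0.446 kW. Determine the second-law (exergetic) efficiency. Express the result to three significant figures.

Converting, Q̇_C = 0.4460 kW = 446.0 W, so COP_actual = Q̇_C/Ẇ = 446.0/346.0 = 1.289.
The reservoir spacing is ΔT = 292 − 257.9 = 34.10 K.
COP_Carnot = T_C/ΔT = 257.90/34.10 = 7.563.
η_II = COP_actual/COP_Carnot = 1.289/7.563 = 0.1704.

0.170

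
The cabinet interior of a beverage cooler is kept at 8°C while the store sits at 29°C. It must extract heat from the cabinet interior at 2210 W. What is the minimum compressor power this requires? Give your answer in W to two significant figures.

170 W

In absolute terms T_C = 281.15 K and T_H = 302.15 K, so ΔT = 21.00 K.
COP_Carnot = T_C/ΔT = 281.15/21.00 = 13.39.
Ẇ_min = Q̇/COP_Carnot = 2210/13.39 = 165.1 W.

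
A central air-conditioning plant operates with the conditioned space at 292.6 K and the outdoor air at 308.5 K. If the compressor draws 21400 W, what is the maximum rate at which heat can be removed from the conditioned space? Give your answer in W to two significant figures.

The reservoir spacing is ΔT = 308.5 − 292.6 = 15.90 K.
COP_Carnot = T_C/ΔT = 292.60/15.90 = 18.40.
Q̇_max = COP_Carnot × Ẇ = 18.40 × 21400 W = 393800 W.

390000 W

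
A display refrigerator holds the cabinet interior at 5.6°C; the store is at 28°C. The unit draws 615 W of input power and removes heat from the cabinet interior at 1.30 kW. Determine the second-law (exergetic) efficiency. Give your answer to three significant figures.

Converting, Q̇_C = 1.300 kW = 1300 W, so COP_actual = Q̇_C/Ẇ = 1300/615.0 = 2.114.
In absolute terms T_C = 278.75 K and T_H = 301.15 K, so ΔT = 22.40 K.
COP_Carnot = T_C/ΔT = 278.75/22.40 = 12.44.
η_II = COP_actual/COP_Carnot = 2.114/12.44 = 0.1699.

0.170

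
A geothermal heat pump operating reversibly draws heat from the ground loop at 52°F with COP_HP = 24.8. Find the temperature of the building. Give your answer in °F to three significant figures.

73.5 °F

COP_HP = T_H/(T_H − T_C) rearranges to T_H = COP·T_C/(COP − 1).
With T_C = 284.26 K, T_H = 24.8 × 284.26/23.80 = 296.20 K.
Converting, 296.20 K = 73.50°F.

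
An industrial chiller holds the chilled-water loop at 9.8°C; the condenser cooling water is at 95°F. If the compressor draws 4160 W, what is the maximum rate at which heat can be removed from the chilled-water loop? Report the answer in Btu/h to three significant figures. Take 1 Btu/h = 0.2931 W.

159000 Btu/h

In absolute terms T_C = 282.95 K and T_H = 308.15 K, so ΔT = 25.20 K.
COP_Carnot = T_C/ΔT = 282.95/25.20 = 11.23.
Q̇_max = COP_Carnot × Ẇ = 11.23 × 4160 W = 46710 W = 159400 Btu/h.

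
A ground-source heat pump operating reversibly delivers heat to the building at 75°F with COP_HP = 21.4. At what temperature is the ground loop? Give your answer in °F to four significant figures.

50.02 °F

COP_HP = T_H/(T_H − T_C) gives T_H − T_C = T_H/COP.
With T_H = 297.04 K, T_C = 297.04 × (1 − 1/21.4) = 283.16 K.
Converting, 283.16 K = 50.02°F.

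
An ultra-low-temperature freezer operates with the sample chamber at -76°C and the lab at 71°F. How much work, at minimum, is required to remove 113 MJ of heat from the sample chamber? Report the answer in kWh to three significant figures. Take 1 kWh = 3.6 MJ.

15.5 kWh

In absolute terms T_C = 197.15 K and T_H = 294.82 K, so ΔT = 97.67 K.
The reversible limit is COP_R = T_C/ΔT = 2.019, so W_min = Q_C/COP = Q_C·ΔT/T_C.
W_min = 113.0 × 97.67/197.15 = 55.98 MJ = 15.55 kWh.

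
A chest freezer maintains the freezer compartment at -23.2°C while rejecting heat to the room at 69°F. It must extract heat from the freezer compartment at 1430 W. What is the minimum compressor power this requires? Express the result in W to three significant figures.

In absolute terms T_C = 249.95 K and T_H = 293.71 K, so ΔT = 43.76 K.
COP_Carnot = T_C/ΔT = 249.95/43.76 = 5.712.
Ẇ_min = Q̇/COP_Carnot = 1430/5.712 = 250.3 W.

250 W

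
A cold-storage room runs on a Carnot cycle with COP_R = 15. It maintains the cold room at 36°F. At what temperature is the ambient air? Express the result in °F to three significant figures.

COP_R = T_C/(T_H − T_C) gives T_H − T_C = T_C/COP.
With T_C = 275.37 K, T_H = 275.37 × (1 + 1/15) = 293.73 K.
Converting, 293.73 K = 69.04°F.

69.0 °F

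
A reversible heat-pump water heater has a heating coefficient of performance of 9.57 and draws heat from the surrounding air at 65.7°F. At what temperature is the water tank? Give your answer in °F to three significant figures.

COP_HP = T_H/(T_H − T_C) rearranges to T_H = COP·T_C/(COP − 1).
With T_C = 291.87 K, T_H = 9.57 × 291.87/8.570 = 325.93 K.
Converting, 325.93 K = 127.00°F.

127 °F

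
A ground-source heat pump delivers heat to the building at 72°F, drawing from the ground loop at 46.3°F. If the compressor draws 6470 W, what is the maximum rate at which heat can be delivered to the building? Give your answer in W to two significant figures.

In absolute terms T_C = 281.09 K and T_H = 295.37 K, so ΔT = 14.28 K.
COP_Carnot = T_H/ΔT = 295.37/14.28 = 20.69.
Q̇_max = COP_Carnot × Ẇ = 20.69 × 6470 W = 133800 W.

130000 W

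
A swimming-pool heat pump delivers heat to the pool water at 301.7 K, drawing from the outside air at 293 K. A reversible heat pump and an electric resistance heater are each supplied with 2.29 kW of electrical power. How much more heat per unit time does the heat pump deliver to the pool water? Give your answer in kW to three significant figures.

The reservoir spacing is ΔT = 301.7 − 293 = 8.700 K.
COP_Carnot = T_H/ΔT = 301.70/8.700 = 34.68.
The heat pump delivers Q̇_H = COP × Ẇ = 79.41 kW; the resistance heater delivers Ẇ = 2.290 kW.
Extra = (COP − 1)·Ẇ = 77.12 kW.

77.1 kW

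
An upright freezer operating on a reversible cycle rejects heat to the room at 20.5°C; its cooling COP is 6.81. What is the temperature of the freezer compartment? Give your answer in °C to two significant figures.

-17 °C

For a Carnot refrigerator COP_R = T_C/(T_H − T_C), so T_C = COP·T_H/(1 + COP).
With T_H = 293.65 K, T_C = 6.81 × 293.65/7.810 = 256.05 K.
Converting, 256.05 K = -17.10°C.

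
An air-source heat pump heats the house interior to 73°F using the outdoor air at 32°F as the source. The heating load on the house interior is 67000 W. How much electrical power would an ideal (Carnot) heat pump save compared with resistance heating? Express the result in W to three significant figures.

61800 W

In absolute terms T_C = 273.15 K and T_H = 295.93 K, so ΔT = 22.78 K.
COP_Carnot = T_H/ΔT = 295.93/22.78 = 12.99.
Resistance heating needs Ẇ_res = Q̇_H = 67000 W; the reversible heat pump needs only Ẇ_hp = Q̇_H/COP = 5157 W.
Saving = 67000 − 5157 = 61840 W.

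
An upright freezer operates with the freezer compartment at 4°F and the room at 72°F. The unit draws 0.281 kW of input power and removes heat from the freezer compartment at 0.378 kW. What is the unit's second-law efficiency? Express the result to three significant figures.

COP_actual = Q̇_C/Ẇ = 0.3780/0.2810 = 1.345.
In absolute terms T_C = 257.59 K and T_H = 295.37 K, so ΔT = 37.78 K.
COP_Carnot = T_C/ΔT = 257.59/37.78 = 6.819.
η_II = COP_actual/COP_Carnot = 1.345/6.819 = 0.1973.

0.197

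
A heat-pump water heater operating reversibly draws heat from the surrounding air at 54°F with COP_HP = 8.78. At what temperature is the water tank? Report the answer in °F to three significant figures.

120 °F

COP_HP = T_H/(T_H − T_C) rearranges to T_H = COP·T_C/(COP − 1).
With T_C = 285.37 K, T_H = 8.78 × 285.37/7.780 = 322.05 K.
Converting, 322.05 K = 120.02°F.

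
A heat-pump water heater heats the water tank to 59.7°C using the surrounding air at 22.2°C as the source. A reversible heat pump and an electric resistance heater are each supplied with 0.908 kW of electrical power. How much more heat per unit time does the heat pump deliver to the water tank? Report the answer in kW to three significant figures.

7.15 kW

In absolute terms T_C = 295.35 K and T_H = 332.85 K, so ΔT = 37.50 K.
COP_Carnot = T_H/ΔT = 332.85/37.50 = 8.876.
The heat pump delivers Q̇_H = COP × Ẇ = 8.059 kW; the resistance heater delivers Ẇ = 0.9080 kW.
Extra = (COP − 1)·Ẇ = 7.151 kW.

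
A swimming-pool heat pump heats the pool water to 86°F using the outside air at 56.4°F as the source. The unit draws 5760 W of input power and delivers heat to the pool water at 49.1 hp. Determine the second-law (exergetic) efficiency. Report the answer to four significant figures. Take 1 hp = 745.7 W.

Converting, Q̇_H = 49.10 hp = 36610 W, so COP_actual = Q̇_H/Ẇ = 36610/5760 = 6.357.
In absolute terms T_C = 286.71 K and T_H = 303.15 K, so ΔT = 16.44 K.
COP_Carnot = T_H/ΔT = 303.15/16.44 = 18.43.
η_II = COP_actual/COP_Carnot = 6.357/18.43 = 0.3448.

0.3448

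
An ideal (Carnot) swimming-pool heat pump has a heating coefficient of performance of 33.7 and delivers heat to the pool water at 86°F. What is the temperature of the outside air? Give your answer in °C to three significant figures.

COP_HP = T_H/(T_H − T_C) gives T_H − T_C = T_H/COP.
With T_H = 303.15 K, T_C = 303.15 × (1 − 1/33.7) = 294.15 K.
Converting, 294.15 K = 21.00°C.

21.0 °C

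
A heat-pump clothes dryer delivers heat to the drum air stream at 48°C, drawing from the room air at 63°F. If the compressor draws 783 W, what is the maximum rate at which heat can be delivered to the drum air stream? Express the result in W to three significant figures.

In absolute terms T_C = 290.37 K and T_H = 321.15 K, so ΔT = 30.78 K.
COP_Carnot = T_H/ΔT = 321.15/30.78 = 10.43.
Q̇_max = COP_Carnot × Ẇ = 10.43 × 783.0 W = 8170 W.

8170 W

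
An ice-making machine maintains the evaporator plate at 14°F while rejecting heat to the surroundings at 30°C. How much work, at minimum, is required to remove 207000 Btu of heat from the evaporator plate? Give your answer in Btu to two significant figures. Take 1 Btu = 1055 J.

31000 Btu

In absolute terms T_C = 263.15 K and T_H = 303.15 K, so ΔT = 40.00 K.
The reversible limit is COP_R = T_C/ΔT = 6.579, so W_min = Q_C/COP = Q_C·ΔT/T_C.
W_min = 207000 × 40.00/263.15 = 31460 Btu.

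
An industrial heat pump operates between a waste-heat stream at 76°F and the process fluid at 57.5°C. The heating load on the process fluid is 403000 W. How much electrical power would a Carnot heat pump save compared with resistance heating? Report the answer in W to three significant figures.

In absolute terms T_C = 297.59 K and T_H = 330.65 K, so ΔT = 33.06 K.
COP_Carnot = T_H/ΔT = 330.65/33.06 = 10.00.
Resistance heating needs Ẇ_res = Q̇_H = 403000 W; the reversible heat pump needs only Ẇ_hp = Q̇_H/COP = 40290 W.
Saving = 403000 − 40290 = 362700 W.

363000 W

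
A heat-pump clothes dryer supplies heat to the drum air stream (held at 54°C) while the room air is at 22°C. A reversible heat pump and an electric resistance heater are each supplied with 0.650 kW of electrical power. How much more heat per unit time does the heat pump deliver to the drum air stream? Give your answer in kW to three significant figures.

6.00 kW

In absolute terms T_C = 295.15 K and T_H = 327.15 K, so ΔT = 32.00 K.
COP_Carnot = T_H/ΔT = 327.15/32.00 = 10.22.
The heat pump delivers Q̇_H = COP × Ẇ = 6.645 kW; the resistance heater delivers Ẇ = 0.6500 kW.
Extra = (COP − 1)·Ẇ = 5.995 kW.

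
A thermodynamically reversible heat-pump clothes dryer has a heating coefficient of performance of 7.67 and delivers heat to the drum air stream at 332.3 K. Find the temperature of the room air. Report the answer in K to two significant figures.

COP_HP = T_H/(T_H − T_C) gives T_H − T_C = T_H/COP.
With T_H = 332.30 K, T_C = 332.30 × (1 − 1/7.67) = 288.98 K.

290 K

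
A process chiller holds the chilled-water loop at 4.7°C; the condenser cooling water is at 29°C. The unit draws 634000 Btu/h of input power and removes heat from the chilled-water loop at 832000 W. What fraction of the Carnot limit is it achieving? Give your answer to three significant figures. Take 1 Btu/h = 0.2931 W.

Converting, Q̇_C = 832000 W = 2839000 Btu/h, so COP_actual = Q̇_C/Ẇ = 2839000/634000 = 4.477.
In absolute terms T_C = 277.85 K and T_H = 302.15 K, so ΔT = 24.30 K.
COP_Carnot = T_C/ΔT = 277.85/24.30 = 11.43.
η_II = COP_actual/COP_Carnot = 4.477/11.43 = 0.3916.

0.392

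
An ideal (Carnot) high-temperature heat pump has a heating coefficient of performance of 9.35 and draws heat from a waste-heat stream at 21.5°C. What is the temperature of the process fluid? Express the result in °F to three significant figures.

COP_HP = T_H/(T_H − T_C) rearranges to T_H = COP·T_C/(COP − 1).
With T_C = 294.65 K, T_H = 9.35 × 294.65/8.350 = 329.94 K.
Converting, 329.94 K = 134.22°F.

134 °F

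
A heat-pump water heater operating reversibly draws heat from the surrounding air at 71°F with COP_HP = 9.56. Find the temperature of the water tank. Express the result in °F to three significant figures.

COP_HP = T_H/(T_H − T_C) rearranges to T_H = COP·T_C/(COP − 1).
With T_C = 294.82 K, T_H = 9.56 × 294.82/8.560 = 329.26 K.
Converting, 329.26 K = 132.99°F.

133 °F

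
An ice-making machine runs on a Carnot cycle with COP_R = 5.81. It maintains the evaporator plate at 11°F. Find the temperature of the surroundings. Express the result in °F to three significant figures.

COP_R = T_C/(T_H − T_C) gives T_H − T_C = T_C/COP.
With T_C = 261.48 K, T_H = 261.48 × (1 + 1/5.81) = 306.49 K.
Converting, 306.49 K = 92.01°F.

92.0 °F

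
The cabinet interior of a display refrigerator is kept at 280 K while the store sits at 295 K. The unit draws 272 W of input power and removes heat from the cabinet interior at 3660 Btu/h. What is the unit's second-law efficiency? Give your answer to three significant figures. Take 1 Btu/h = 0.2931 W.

0.211

Converting, Q̇_C = 3660 Btu/h = 1073 W, so COP_actual = Q̇_C/Ẇ = 1073/272.0 = 3.944.
The reservoir spacing is ΔT = 295 − 280 = 15.00 K.
COP_Carnot = T_C/ΔT = 280.00/15.00 = 18.67.
η_II = COP_actual/COP_Carnot = 3.944/18.67 = 0.2113.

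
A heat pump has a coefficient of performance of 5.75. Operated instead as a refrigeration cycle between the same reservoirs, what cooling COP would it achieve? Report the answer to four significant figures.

4.750

Since Q_H = Q_C + W for any cycle, COP_R = Q_C/W = Q_H/W − 1.
COP_R = 5.75 − 1 = 4.75.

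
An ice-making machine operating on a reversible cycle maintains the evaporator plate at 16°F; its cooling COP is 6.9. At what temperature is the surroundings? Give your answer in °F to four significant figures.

84.94 °F

COP_R = T_C/(T_H − T_C) gives T_H − T_C = T_C/COP.
With T_C = 264.26 K, T_H = 264.26 × (1 + 1/6.9) = 302.56 K.
Converting, 302.56 K = 84.94°F.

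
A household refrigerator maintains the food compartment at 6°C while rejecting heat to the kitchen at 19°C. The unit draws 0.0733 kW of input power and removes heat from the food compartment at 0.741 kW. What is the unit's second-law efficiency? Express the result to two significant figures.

COP_actual = Q̇_C/Ẇ = 0.7410/0.07330 = 10.11.
In absolute terms T_C = 279.15 K and T_H = 292.15 K, so ΔT = 13.00 K.
COP_Carnot = T_C/ΔT = 279.15/13.00 = 21.47.
η_II = COP_actual/COP_Carnot = 10.11/21.47 = 0.4708.

0.47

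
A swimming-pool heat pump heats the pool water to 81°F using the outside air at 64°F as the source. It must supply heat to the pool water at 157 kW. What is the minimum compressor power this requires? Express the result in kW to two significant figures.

In absolute terms T_C = 290.93 K and T_H = 300.37 K, so ΔT = 9.444 K.
COP_Carnot = T_H/ΔT = 300.37/9.444 = 31.80.
Ẇ_min = Q̇/COP_Carnot = 157.0/31.80 = 4.936 kW.

4.9 kW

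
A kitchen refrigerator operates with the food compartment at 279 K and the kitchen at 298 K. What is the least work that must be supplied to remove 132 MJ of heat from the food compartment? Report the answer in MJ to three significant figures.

8.99 MJ

The reservoir spacing is ΔT = 298 − 279 = 19.00 K.
The reversible limit is COP_R = T_C/ΔT = 14.68, so W_min = Q_C/COP = Q_C·ΔT/T_C.
W_min = 132.0 × 19.00/279.00 = 8.989 MJ.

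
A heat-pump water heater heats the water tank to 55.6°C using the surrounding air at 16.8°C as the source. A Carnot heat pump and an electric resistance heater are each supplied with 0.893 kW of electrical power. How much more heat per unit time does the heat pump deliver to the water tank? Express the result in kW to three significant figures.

In absolute terms T_C = 289.95 K and T_H = 328.75 K, so ΔT = 38.80 K.
COP_Carnot = T_H/ΔT = 328.75/38.80 = 8.473.
The heat pump delivers Q̇_H = COP × Ẇ = 7.566 kW; the resistance heater delivers Ẇ = 0.8930 kW.
Extra = (COP − 1)·Ẇ = 6.673 kW.

6.67 kW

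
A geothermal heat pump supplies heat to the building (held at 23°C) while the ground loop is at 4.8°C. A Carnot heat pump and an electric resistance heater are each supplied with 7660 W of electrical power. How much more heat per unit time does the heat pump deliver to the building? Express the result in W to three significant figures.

117000 W

In absolute terms T_C = 277.95 K and T_H = 296.15 K, so ΔT = 18.20 K.
COP_Carnot = T_H/ΔT = 296.15/18.20 = 16.27.
The heat pump delivers Q̇_H = COP × Ẇ = 124600 W; the resistance heater delivers Ẇ = 7660 W.
Extra = (COP − 1)·Ẇ = 117000 W.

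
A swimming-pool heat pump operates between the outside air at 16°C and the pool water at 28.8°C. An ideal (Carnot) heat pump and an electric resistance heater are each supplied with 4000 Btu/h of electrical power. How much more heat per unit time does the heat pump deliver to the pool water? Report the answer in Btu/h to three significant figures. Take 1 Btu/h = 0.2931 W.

In absolute terms T_C = 289.15 K and T_H = 301.95 K, so ΔT = 12.80 K.
COP_Carnot = T_H/ΔT = 301.95/12.80 = 23.59.
The heat pump delivers Q̇_H = COP × Ẇ = 94360 Btu/h; the resistance heater delivers Ẇ = 4000 Btu/h.
Extra = (COP − 1)·Ẇ = 90360 Btu/h.

90400 Btu/h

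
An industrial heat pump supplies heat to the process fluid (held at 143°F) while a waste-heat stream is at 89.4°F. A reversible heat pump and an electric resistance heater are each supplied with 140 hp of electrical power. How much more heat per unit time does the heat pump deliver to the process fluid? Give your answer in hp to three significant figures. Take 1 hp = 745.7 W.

In absolute terms T_C = 305.04 K and T_H = 334.82 K, so ΔT = 29.78 K.
COP_Carnot = T_H/ΔT = 334.82/29.78 = 11.24.
The heat pump delivers Q̇_H = COP × Ẇ = 1574 hp; the resistance heater delivers Ẇ = 140.0 hp.
Extra = (COP − 1)·Ẇ = 1434 hp.

1430 hp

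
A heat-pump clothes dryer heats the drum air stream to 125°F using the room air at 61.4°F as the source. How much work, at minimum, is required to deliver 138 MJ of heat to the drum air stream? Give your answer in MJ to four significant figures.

15.01 MJ

In absolute terms T_C = 289.48 K and T_H = 324.82 K, so ΔT = 35.33 K.
The reversible limit is COP_HP = T_H/ΔT = 9.193, so W_min = Q_H/COP = Q_H·ΔT/T_H.
W_min = 138.0 × 35.33/324.82 = 15.01 MJ.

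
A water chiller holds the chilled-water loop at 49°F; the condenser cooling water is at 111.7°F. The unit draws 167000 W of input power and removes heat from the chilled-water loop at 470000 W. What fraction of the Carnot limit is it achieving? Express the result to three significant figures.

COP_actual = Q̇_C/Ẇ = 470000/167000 = 2.814.
In absolute terms T_C = 282.59 K and T_H = 317.43 K, so ΔT = 34.83 K.
COP_Carnot = T_C/ΔT = 282.59/34.83 = 8.113.
η_II = COP_actual/COP_Carnot = 2.814/8.113 = 0.3469.

0.347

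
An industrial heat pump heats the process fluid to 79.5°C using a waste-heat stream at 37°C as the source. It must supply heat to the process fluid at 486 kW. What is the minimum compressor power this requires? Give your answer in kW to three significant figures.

58.6 kW

In absolute terms T_C = 310.15 K and T_H = 352.65 K, so ΔT = 42.50 K.
COP_Carnot = T_H/ΔT = 352.65/42.50 = 8.298.
Ẇ_min = Q̇/COP_Carnot = 486.0/8.298 = 58.57 kW.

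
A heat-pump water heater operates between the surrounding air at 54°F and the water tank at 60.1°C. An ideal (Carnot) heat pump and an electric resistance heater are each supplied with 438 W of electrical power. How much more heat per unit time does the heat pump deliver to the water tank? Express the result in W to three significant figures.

In absolute terms T_C = 285.37 K and T_H = 333.25 K, so ΔT = 47.88 K.
COP_Carnot = T_H/ΔT = 333.25/47.88 = 6.960.
The heat pump delivers Q̇_H = COP × Ẇ = 3049 W; the resistance heater delivers Ẇ = 438.0 W.
Extra = (COP − 1)·Ẇ = 2611 W.

2610 W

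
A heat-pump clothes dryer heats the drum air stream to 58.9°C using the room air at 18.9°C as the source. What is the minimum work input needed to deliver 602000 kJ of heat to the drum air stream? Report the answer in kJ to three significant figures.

72500 kJ

In absolute terms T_C = 292.05 K and T_H = 332.05 K, so ΔT = 40.00 K.
The reversible limit is COP_HP = T_H/ΔT = 8.301, so W_min = Q_H/COP = Q_H·ΔT/T_H.
W_min = 602000 × 40.00/332.05 = 72520 kJ.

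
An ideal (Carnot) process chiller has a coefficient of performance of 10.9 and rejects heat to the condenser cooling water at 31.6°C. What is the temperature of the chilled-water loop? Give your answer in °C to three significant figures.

5.99 °C

For a Carnot refrigerator COP_R = T_C/(T_H − T_C), so T_C = COP·T_H/(1 + COP).
With T_H = 304.75 K, T_C = 10.9 × 304.75/11.90 = 279.14 K.
Converting, 279.14 K = 5.99°C.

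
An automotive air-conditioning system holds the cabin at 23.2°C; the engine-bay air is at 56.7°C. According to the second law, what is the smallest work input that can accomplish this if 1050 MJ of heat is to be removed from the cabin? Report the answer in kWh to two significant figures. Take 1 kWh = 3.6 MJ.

In absolute terms T_C = 296.35 K and T_H = 329.85 K, so ΔT = 33.50 K.
The reversible limit is COP_R = T_C/ΔT = 8.846, so W_min = Q_C/COP = Q_C·ΔT/T_C.
W_min = 1050 × 33.50/296.35 = 118.7 MJ = 32.97 kWh.

33 kWh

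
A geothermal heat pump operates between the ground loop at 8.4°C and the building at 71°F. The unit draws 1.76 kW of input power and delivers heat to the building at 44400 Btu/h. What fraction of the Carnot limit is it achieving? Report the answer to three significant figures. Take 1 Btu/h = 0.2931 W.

0.333

Converting, Q̇_H = 44400 Btu/h = 13.01 kW, so COP_actual = Q̇_H/Ẇ = 13.01/1.760 = 7.394.
In absolute terms T_C = 281.55 K and T_H = 294.82 K, so ΔT = 13.27 K.
COP_Carnot = T_H/ΔT = 294.82/13.27 = 22.22.
η_II = COP_actual/COP_Carnot = 7.394/22.22 = 0.3327.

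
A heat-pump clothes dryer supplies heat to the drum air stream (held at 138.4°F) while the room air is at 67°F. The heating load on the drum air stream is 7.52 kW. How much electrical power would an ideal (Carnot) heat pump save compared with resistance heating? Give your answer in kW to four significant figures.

In absolute terms T_C = 292.59 K and T_H = 332.26 K, so ΔT = 39.67 K.
COP_Carnot = T_H/ΔT = 332.26/39.67 = 8.376.
Resistance heating needs Ẇ_res = Q̇_H = 7.520 kW; the reversible heat pump needs only Ẇ_hp = Q̇_H/COP = 0.8978 kW.
Saving = 7.520 − 0.8978 = 6.622 kW.

6.622 kW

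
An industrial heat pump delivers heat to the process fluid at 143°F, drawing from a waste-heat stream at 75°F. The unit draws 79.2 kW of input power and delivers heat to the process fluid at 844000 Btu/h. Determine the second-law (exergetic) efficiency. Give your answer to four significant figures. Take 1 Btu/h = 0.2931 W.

Converting, Q̇_H = 844000 Btu/h = 247.4 kW, so COP_actual = Q̇_H/Ẇ = 247.4/79.20 = 3.123.
In absolute terms T_C = 297.04 K and T_H = 334.82 K, so ΔT = 37.78 K.
COP_Carnot = T_H/ΔT = 334.82/37.78 = 8.863.
η_II = COP_actual/COP_Carnot = 3.123/8.863 = 0.3524.

0.3524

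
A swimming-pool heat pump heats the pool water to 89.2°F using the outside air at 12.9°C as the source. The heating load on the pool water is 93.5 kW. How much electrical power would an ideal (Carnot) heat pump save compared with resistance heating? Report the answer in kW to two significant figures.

88 kW

In absolute terms T_C = 286.05 K and T_H = 304.93 K, so ΔT = 18.88 K.
COP_Carnot = T_H/ΔT = 304.93/18.88 = 16.15.
Resistance heating needs Ẇ_res = Q̇_H = 93.50 kW; the reversible heat pump needs only Ẇ_hp = Q̇_H/COP = 5.788 kW.
Saving = 93.50 − 5.788 = 87.71 kW.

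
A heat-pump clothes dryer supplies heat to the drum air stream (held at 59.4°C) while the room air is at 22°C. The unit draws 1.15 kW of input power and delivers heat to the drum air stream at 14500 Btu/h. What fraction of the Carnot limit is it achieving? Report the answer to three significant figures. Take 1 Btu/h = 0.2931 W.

Converting, Q̇_H = 14500 Btu/h = 4.250 kW, so COP_actual = Q̇_H/Ẇ = 4.250/1.150 = 3.696.
In absolute terms T_C = 295.15 K and T_H = 332.55 K, so ΔT = 37.40 K.
COP_Carnot = T_H/ΔT = 332.55/37.40 = 8.892.
η_II = COP_actual/COP_Carnot = 3.696/8.892 = 0.4156.

0.416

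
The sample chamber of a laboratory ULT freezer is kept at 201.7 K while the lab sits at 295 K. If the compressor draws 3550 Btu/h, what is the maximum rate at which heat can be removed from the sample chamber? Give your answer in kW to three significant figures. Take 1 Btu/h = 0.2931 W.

The reservoir spacing is ΔT = 295 − 201.7 = 93.30 K.
COP_Carnot = T_C/ΔT = 201.70/93.30 = 2.162.
Q̇_max = COP_Carnot × Ẇ = 2.162 × 3550 Btu/h = 7675 Btu/h = 2.249 kW.

2.25 kW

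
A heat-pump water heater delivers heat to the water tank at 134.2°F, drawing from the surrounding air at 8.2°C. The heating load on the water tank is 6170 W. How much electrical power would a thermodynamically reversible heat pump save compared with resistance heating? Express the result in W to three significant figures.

In absolute terms T_C = 281.35 K and T_H = 329.93 K, so ΔT = 48.58 K.
COP_Carnot = T_H/ΔT = 329.93/48.58 = 6.792.
Resistance heating needs Ẇ_res = Q̇_H = 6170 W; the reversible heat pump needs only Ẇ_hp = Q̇_H/COP = 908.5 W.
Saving = 6170 − 908.5 = 5262 W.

5260 W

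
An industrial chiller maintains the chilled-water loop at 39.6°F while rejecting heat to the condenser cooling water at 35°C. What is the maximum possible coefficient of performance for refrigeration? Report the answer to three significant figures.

In absolute terms T_C = 277.37 K and T_H = 308.15 K, so ΔT = 30.78 K.
For a reversible cycle, COP_Carnot = T_C/ΔT = 277.37/30.78 = 9.012.

9.01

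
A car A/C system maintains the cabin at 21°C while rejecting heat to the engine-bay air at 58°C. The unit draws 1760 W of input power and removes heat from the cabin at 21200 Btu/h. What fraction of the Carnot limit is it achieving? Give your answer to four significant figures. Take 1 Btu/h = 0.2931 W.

0.4441

Converting, Q̇_C = 21200 Btu/h = 6214 W, so COP_actual = Q̇_C/Ẇ = 6214/1760 = 3.531.
In absolute terms T_C = 294.15 K and T_H = 331.15 K, so ΔT = 37.00 K.
COP_Carnot = T_C/ΔT = 294.15/37.00 = 7.950.
η_II = COP_actual/COP_Carnot = 3.531/7.950 = 0.4441.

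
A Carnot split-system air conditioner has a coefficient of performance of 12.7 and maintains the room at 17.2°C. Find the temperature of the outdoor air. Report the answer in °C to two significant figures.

COP_R = T_C/(T_H − T_C) gives T_H − T_C = T_C/COP.
With T_C = 290.35 K, T_H = 290.35 × (1 + 1/12.7) = 313.21 K.
Converting, 313.21 K = 40.06°C.

40 °C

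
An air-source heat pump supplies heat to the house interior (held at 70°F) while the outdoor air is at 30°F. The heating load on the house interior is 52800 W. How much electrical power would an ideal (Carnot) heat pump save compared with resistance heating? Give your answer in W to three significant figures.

In absolute terms T_C = 272.04 K and T_H = 294.26 K, so ΔT = 22.22 K.
COP_Carnot = T_H/ΔT = 294.26/22.22 = 13.24.
Resistance heating needs Ẇ_res = Q̇_H = 52800 W; the reversible heat pump needs only Ẇ_hp = Q̇_H/COP = 3987 W.
Saving = 52800 − 3987 = 48810 W.

48800 W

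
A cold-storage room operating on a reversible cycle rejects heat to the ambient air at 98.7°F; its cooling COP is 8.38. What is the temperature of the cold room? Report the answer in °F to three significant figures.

For a Carnot refrigerator COP_R = T_C/(T_H − T_C), so T_C = COP·T_H/(1 + COP).
With T_H = 310.21 K, T_C = 8.38 × 310.21/9.380 = 277.13 K.
Converting, 277.13 K = 39.17°F.

39.2 °F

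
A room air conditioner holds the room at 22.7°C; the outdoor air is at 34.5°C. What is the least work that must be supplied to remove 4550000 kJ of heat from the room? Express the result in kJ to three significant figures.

181000 kJ

In absolute terms T_C = 295.85 K and T_H = 307.65 K, so ΔT = 11.80 K.
The reversible limit is COP_R = T_C/ΔT = 25.07, so W_min = Q_C/COP = Q_C·ΔT/T_C.
W_min = 4550000 × 11.80/295.85 = 181500 kJ.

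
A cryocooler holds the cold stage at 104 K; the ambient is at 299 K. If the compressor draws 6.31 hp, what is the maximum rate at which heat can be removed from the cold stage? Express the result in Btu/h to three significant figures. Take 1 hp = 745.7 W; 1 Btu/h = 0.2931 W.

8560 Btu/h

The reservoir spacing is ΔT = 299 − 104 = 195.0 K.
COP_Carnot = T_C/ΔT = 104.00/195.0 = 0.5333.
Q̇_max = COP_Carnot × Ẇ = 0.5333 × 6.310 hp = 3.365 hp = 8562 Btu/h.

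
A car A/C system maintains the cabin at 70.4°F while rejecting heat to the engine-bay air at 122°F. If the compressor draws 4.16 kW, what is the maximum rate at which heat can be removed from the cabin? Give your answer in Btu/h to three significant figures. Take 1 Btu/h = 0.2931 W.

146000 Btu/h

In absolute terms T_C = 294.48 K and T_H = 323.15 K, so ΔT = 28.67 K.
COP_Carnot = T_C/ΔT = 294.48/28.67 = 10.27.
Q̇_max = COP_Carnot × Ẇ = 10.27 × 4.160 kW = 42.73 kW = 145800 Btu/h.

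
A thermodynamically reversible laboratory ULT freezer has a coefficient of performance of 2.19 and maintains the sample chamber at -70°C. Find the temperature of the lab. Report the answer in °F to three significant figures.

COP_R = T_C/(T_H − T_C) gives T_H − T_C = T_C/COP.
With T_C = 203.15 K, T_H = 203.15 × (1 + 1/2.19) = 295.91 K.
Converting, 295.91 K = 72.97°F.

73.0 °F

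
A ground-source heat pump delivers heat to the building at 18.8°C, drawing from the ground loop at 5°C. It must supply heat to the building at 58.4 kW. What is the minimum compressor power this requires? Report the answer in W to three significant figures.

In absolute terms T_C = 278.15 K and T_H = 291.95 K, so ΔT = 13.80 K.
COP_Carnot = T_H/ΔT = 291.95/13.80 = 21.16.
Ẇ_min = Q̇/COP_Carnot = 58.40/21.16 = 2.760 kW = 2760 W.

2760 W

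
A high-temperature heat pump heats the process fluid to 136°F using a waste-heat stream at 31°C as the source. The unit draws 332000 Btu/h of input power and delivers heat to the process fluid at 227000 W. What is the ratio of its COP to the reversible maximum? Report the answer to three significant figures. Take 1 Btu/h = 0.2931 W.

Converting, Q̇_H = 227000 W = 774500 Btu/h, so COP_actual = Q̇_H/Ẇ = 774500/332000 = 2.333.
In absolute terms T_C = 304.15 K and T_H = 330.93 K, so ΔT = 26.78 K.
COP_Carnot = T_H/ΔT = 330.93/26.78 = 12.36.
η_II = COP_actual/COP_Carnot = 2.333/12.36 = 0.1888.

0.189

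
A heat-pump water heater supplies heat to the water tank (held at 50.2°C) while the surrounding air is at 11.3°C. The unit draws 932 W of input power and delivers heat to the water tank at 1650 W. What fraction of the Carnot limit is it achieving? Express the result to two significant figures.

COP_actual = Q̇_H/Ẇ = 1650/932.0 = 1.770.
In absolute terms T_C = 284.45 K and T_H = 323.35 K, so ΔT = 38.90 K.
COP_Carnot = T_H/ΔT = 323.35/38.90 = 8.312.
η_II = COP_actual/COP_Carnot = 1.770/8.312 = 0.2130.

0.21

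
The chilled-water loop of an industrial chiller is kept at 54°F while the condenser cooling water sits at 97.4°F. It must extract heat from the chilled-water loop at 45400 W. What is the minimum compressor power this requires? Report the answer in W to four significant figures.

In absolute terms T_C = 285.37 K and T_H = 309.48 K, so ΔT = 24.11 K.
COP_Carnot = T_C/ΔT = 285.37/24.11 = 11.84.
Ẇ_min = Q̇/COP_Carnot = 45400/11.84 = 3836 W.

3836 W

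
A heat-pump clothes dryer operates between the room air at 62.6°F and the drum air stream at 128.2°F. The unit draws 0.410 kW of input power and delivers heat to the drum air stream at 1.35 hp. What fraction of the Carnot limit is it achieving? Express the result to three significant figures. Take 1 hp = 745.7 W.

Converting, Q̇_H = 1.350 hp = 1.007 kW, so COP_actual = Q̇_H/Ẇ = 1.007/0.4100 = 2.455.
In absolute terms T_C = 290.15 K and T_H = 326.59 K, so ΔT = 36.44 K.
COP_Carnot = T_H/ΔT = 326.59/36.44 = 8.961.
η_II = COP_actual/COP_Carnot = 2.455/8.961 = 0.2740.

0.274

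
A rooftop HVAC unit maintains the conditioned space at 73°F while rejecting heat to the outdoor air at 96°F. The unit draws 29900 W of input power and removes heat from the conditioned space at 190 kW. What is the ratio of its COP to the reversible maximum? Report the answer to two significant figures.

Converting, Q̇_C = 190.0 kW = 190000 W, so COP_actual = Q̇_C/Ẇ = 190000/29900 = 6.355.
In absolute terms T_C = 295.93 K and T_H = 308.71 K, so ΔT = 12.78 K.
COP_Carnot = T_C/ΔT = 295.93/12.78 = 23.16.
η_II = COP_actual/COP_Carnot = 6.355/23.16 = 0.2744.

0.27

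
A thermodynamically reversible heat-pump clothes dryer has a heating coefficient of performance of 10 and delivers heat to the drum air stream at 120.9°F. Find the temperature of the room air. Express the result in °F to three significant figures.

62.8 °F

COP_HP = T_H/(T_H − T_C) gives T_H − T_C = T_H/COP.
With T_H = 322.54 K, T_C = 322.54 × (1 − 1/10) = 290.29 K.
Converting, 290.29 K = 62.84°F.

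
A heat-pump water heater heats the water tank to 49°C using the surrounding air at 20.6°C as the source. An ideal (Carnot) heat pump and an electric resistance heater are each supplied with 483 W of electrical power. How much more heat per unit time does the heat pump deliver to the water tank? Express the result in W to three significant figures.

5000 W

In absolute terms T_C = 293.75 K and T_H = 322.15 K, so ΔT = 28.40 K.
COP_Carnot = T_H/ΔT = 322.15/28.40 = 11.34.
The heat pump delivers Q̇_H = COP × Ẇ = 5479 W; the resistance heater delivers Ẇ = 483.0 W.
Extra = (COP − 1)·Ẇ = 4996 W.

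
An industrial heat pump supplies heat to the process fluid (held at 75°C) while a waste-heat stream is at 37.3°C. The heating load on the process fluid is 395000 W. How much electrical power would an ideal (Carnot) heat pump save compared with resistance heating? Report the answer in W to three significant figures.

In absolute terms T_C = 310.45 K and T_H = 348.15 K, so ΔT = 37.70 K.
COP_Carnot = T_H/ΔT = 348.15/37.70 = 9.235.
Resistance heating needs Ẇ_res = Q̇_H = 395000 W; the reversible heat pump needs only Ẇ_hp = Q̇_H/COP = 42770 W.
Saving = 395000 − 42770 = 352200 W.

352000 W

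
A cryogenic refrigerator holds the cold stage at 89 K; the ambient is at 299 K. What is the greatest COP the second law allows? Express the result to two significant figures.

0.42

The reservoir spacing is ΔT = 299 − 89 = 210.0 K.
For a reversible cycle, COP_Carnot = T_C/ΔT = 89.00/210.0 = 0.4238.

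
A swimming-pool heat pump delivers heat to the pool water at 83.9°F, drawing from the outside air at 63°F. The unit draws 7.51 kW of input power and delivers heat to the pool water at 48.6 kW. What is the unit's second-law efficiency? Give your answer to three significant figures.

COP_actual = Q̇_H/Ẇ = 48.60/7.510 = 6.471.
In absolute terms T_C = 290.37 K and T_H = 301.98 K, so ΔT = 11.61 K.
COP_Carnot = T_H/ΔT = 301.98/11.61 = 26.01.
η_II = COP_actual/COP_Carnot = 6.471/26.01 = 0.2488.

0.249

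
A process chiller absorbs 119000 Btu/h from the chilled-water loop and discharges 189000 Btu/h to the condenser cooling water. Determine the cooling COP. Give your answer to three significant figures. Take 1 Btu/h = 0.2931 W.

The first law gives Q̇_H = Q̇_C + Ẇ, so the three rates are Q̇_C = 119000, Q̇_H = 189000, Ẇ = 70000 Btu/h.
COP_R = Q̇_C/Ẇ = 119000/70000 = 1.700.

1.70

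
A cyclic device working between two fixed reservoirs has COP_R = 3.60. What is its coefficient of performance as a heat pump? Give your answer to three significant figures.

The first law on one cycle gives Q_H = Q_C + W, so Q_H/W = Q_C/W + 1.
COP_HP = COP_R + 1 = 3.60 + 1 = 4.60.

4.60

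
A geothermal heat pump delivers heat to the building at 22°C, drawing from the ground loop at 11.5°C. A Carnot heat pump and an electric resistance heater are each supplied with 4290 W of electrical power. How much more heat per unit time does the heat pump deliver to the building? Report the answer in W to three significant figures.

In absolute terms T_C = 284.65 K and T_H = 295.15 K, so ΔT = 10.50 K.
COP_Carnot = T_H/ΔT = 295.15/10.50 = 28.11.
The heat pump delivers Q̇_H = COP × Ẇ = 120600 W; the resistance heater delivers Ẇ = 4290 W.
Extra = (COP − 1)·Ẇ = 116300 W.

116000 W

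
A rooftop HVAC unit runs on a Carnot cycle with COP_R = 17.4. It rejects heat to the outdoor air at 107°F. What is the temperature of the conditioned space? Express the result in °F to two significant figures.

76 °F

For a Carnot refrigerator COP_R = T_C/(T_H − T_C), so T_C = COP·T_H/(1 + COP).
With T_H = 314.82 K, T_C = 17.4 × 314.82/18.40 = 297.71 K.
Converting, 297.71 K = 76.20°F.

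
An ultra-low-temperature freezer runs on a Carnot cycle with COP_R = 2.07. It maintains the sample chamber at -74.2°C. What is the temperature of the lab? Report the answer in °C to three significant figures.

21.9 °C

COP_R = T_C/(T_H − T_C) gives T_H − T_C = T_C/COP.
With T_C = 198.95 K, T_H = 198.95 × (1 + 1/2.07) = 295.06 K.
Converting, 295.06 K = 21.91°C.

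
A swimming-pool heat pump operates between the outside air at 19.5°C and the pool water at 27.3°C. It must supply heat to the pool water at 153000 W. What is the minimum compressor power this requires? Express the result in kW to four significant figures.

In absolute terms T_C = 292.65 K and T_H = 300.45 K, so ΔT = 7.800 K.
COP_Carnot = T_H/ΔT = 300.45/7.800 = 38.52.
Ẇ_min = Q̇/COP_Carnot = 153000/38.52 = 3972 W = 3.972 kW.

3.972 kW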